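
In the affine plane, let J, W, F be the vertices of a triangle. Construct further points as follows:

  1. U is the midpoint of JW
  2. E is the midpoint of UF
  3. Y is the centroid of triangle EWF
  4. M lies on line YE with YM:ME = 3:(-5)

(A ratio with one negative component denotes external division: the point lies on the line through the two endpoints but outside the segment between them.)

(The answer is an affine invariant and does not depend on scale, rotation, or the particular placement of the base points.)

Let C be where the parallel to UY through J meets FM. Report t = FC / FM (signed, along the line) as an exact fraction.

t = -2/7

Assign J = (0, 0), W = (1, 0), F = (0, 1) — the answer is frame-independent, so this choice is without loss of generality.
1. U is the midpoint of JW ⇒ U = (1/2, 0)
2. E is the midpoint of UF ⇒ E = (1/4, 1/2)
3. Y is the centroid of triangle EWF ⇒ Y = (5/12, 1/2)
4. M lies on line YE with YM:ME = 3:(-5) ⇒ M = (2/3, 1/2)
through J parallel to UY: direction (-1/12, 1/2); meets FM at C = (-4/21, 8/7)
C = F + t·(M−F) with t = -2/7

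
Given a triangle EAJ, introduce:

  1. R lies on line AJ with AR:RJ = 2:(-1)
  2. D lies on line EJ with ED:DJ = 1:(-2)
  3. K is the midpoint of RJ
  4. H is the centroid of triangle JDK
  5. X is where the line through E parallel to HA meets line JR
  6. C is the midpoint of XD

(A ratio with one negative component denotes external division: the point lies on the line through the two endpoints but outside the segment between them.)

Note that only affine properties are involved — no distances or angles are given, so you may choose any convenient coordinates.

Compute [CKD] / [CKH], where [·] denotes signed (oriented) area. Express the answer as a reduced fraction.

Choose coordinates E = (0, 0), A = (1, 0), J = (0, 1).
1. R lies on line AJ with AR:RJ = 2:(-1) ⇒ R = (-1, 2)
2. D lies on line EJ with ED:DJ = 1:(-2) ⇒ D = (0, -1)
3. K is the midpoint of RJ ⇒ K = (-1/2, 3/2)
4. H is the centroid of triangle JDK ⇒ H = (-1/6, 1/2)
5. X is where the line through E parallel to HA meets line JR ⇒ X = (7/4, -3/4)
6. C is the midpoint of XD ⇒ C = (7/8, -7/8)
2·[CKD] = 9/4, 2·[CKH] = 7/12
[CKD]:[CKH] = 9/4:7/12 = 27/7

[CKD]:[CKH] = 27/7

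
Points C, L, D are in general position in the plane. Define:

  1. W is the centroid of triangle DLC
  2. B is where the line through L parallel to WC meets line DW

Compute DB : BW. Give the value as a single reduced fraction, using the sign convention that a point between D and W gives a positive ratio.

Work in coordinates with C = (0, 0), L = (1, 0), D = (0, 1).
1. W is the centroid of triangle DLC ⇒ W = (1/3, 1/3)
2. B is where the line through L parallel to WC meets line DW ⇒ B = (2/3, -1/3)
B = D + t·(W−D) with t = 2, so DB:BW = t:(1−t) = 2:-1

DB:BW = -2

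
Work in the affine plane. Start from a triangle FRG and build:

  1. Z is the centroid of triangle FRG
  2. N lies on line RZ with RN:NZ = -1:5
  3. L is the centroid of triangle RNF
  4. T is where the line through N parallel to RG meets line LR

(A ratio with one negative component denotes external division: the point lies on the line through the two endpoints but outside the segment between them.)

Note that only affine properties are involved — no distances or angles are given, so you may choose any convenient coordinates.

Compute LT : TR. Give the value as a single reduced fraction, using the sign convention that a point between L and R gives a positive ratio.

Choose coordinates F = (0, 0), R = (1, 0), G = (0, 1).
1. Z is the centroid of triangle FRG ⇒ Z = (1/3, 1/3)
2. N lies on line RZ with RN:NZ = -1:5 ⇒ N = (7/6, -1/12)
3. L is the centroid of triangle RNF ⇒ L = (13/18, -1/36)
4. T is where the line through N parallel to RG meets line LR ⇒ T = (71/66, 1/132)
T = L + t·(R−L) with t = 14/11, so LT:TR = t:(1−t) = 14/11:-3/11

LT:TR = -14/3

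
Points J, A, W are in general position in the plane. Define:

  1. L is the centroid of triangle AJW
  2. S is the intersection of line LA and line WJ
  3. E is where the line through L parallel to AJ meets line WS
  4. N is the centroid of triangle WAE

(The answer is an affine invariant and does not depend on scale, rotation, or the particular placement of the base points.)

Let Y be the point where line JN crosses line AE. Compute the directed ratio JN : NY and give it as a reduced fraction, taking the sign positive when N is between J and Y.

JN:NY = -5/2

Set J = (0, 0), A = (1, 0), W = (0, 1); any affine frame gives the same invariant.
1. L is the centroid of triangle AJW ⇒ L = (1/3, 1/3)
2. S is the intersection of line LA and line WJ ⇒ S = (0, 1/2)
3. E is where the line through L parallel to AJ meets line WS ⇒ E = (0, 1/3)
4. N is the centroid of triangle WAE ⇒ N = (1/3, 4/9)
line JN meets AE at Y = (1/5, 4/15)
N = J + t·(Y−J) with t = 5/3, so JN:NY = 5/3:-2/3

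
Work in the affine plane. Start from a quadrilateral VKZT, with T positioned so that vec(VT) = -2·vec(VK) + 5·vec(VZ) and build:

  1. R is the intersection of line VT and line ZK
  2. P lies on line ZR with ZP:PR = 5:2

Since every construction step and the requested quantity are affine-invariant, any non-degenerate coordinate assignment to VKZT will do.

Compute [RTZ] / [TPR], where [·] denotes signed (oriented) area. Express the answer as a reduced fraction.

[RTZ]:[TPR] = 7/2

Work in coordinates with V = (0, 0), K = (1, 0), Z = (0, 1), T = (-2, 5).
1. R is the intersection of line VT and line ZK ⇒ R = (-2/3, 5/3)
2. P lies on line ZR with ZP:PR = 5:2 ⇒ P = (-10/21, 31/21)
2·[RTZ] = -4/3, 2·[TPR] = -8/21
[RTZ]:[TPR] = -4/3:-8/21 = 7/2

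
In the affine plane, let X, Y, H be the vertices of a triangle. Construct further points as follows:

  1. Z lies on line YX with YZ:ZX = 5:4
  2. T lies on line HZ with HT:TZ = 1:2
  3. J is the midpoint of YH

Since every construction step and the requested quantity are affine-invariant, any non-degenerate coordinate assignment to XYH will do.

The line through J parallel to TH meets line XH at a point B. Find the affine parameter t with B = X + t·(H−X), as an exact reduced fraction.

t = 13/8

Work in coordinates with X = (0, 0), Y = (1, 0), H = (0, 1).
1. Z lies on line YX with YZ:ZX = 5:4 ⇒ Z = (4/9, 0)
2. T lies on line HZ with HT:TZ = 1:2 ⇒ T = (4/27, 2/3)
3. J is the midpoint of YH ⇒ J = (1/2, 1/2)
through J parallel to TH: direction (-4/27, 1/3); meets XH at B = (0, 13/8)
B = X + t·(H−X) with t = 13/8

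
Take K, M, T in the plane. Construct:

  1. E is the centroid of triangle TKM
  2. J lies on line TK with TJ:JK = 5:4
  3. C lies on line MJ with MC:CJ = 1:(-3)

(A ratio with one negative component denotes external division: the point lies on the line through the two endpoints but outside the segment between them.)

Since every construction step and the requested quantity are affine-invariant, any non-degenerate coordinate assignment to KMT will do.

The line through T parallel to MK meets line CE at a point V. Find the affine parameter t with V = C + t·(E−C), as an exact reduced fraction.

t = 11/5

Work in coordinates with K = (0, 0), M = (1, 0), T = (0, 1).
1. E is the centroid of triangle TKM ⇒ E = (1/3, 1/3)
2. J lies on line TK with TJ:JK = 5:4 ⇒ J = (0, 4/9)
3. C lies on line MJ with MC:CJ = 1:(-3) ⇒ C = (3/2, -2/9)
through T parallel to MK: direction (-1, 0); meets CE at V = (-16/15, 1)
V = C + t·(E−C) with t = 11/5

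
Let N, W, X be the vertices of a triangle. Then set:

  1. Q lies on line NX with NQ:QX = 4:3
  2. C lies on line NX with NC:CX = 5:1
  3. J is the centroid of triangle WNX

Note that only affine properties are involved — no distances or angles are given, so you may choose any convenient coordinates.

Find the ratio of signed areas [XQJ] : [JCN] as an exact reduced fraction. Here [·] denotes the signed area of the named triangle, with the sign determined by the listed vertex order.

Assign N = (0, 0), W = (1, 0), X = (0, 1) — the answer is frame-independent, so this choice is without loss of generality.
1. Q lies on line NX with NQ:QX = 4:3 ⇒ Q = (0, 4/7)
2. C lies on line NX with NC:CX = 5:1 ⇒ C = (0, 5/6)
3. J is the centroid of triangle WNX ⇒ J = (1/3, 1/3)
2·[XQJ] = 1/7, 2·[JCN] = 5/18
[XQJ]:[JCN] = 1/7:5/18 = 18/35

[XQJ]:[JCN] = 18/35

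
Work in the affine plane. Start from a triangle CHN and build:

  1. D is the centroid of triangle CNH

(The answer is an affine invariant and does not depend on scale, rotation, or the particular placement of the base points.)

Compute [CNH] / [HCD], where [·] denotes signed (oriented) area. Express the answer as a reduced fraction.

Work in coordinates with C = (0, 0), H = (1, 0), N = (0, 1).
1. D is the centroid of triangle CNH ⇒ D = (1/3, 1/3)
2·[CNH] = -1, 2·[HCD] = -1/3
[CNH]:[HCD] = -1:-1/3 = 3

[CNH]:[HCD] = 3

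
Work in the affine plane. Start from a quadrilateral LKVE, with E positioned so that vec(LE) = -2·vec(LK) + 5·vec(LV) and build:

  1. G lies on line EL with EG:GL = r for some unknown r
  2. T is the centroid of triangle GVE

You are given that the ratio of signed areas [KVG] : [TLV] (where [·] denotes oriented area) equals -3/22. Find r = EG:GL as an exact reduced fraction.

Assign L = (0, 0), K = (1, 0), V = (0, 1), E = (-2, 5) — the answer is frame-independent, so this choice is without loss of generality.
1. With EG:GL = r, write λ = r/(r+1) so G = E + λ·(L−E); G is affine-linear in λ
2. T is the centroid of triangle GVE ⇒ T is an affine combination of earlier points and hence also affine-linear in λ
Every point depending on G is an affine combination of G and λ-independent points, so each such coordinate is linear in λ; the λ² term in each signed area is a multiple of (L−E)×(L−E) = 0, so 2·[KVG] and 2·[TLV] are each linear in λ. Evaluating at λ=0 and λ=1:
  2·[KVG] = 3·λ − 2,   2·[TLV] = -2/3·λ + 4/3
So [KVG]:[TLV] = (3·λ − 2) / (-2/3·λ + 4/3). Setting this equal to -3/22:
  3·λ − 2 = -3/22·(-2/3·λ + 4/3)  ⇒  λ = 5/8
Then r = λ/(1−λ) = (5/8)/(3/8) = 5/3. Check: with r = 5/3, G = (-3/4, 15/8) and [KVG]:[TLV] = -3/22 as required.

r = 5/3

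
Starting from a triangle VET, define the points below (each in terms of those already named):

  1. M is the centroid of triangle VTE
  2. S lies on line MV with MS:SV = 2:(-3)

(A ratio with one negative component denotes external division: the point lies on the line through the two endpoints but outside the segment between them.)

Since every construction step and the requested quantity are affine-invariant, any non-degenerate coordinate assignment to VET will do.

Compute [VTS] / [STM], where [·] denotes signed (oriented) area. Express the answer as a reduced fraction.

[VTS]:[STM] = -3/2

Choose coordinates V = (0, 0), E = (1, 0), T = (0, 1).
1. M is the centroid of triangle VTE ⇒ M = (1/3, 1/3)
2. S lies on line MV with MS:SV = 2:(-3) ⇒ S = (1, 1)
2·[VTS] = -1, 2·[STM] = 2/3
[VTS]:[STM] = -1:2/3 = -3/2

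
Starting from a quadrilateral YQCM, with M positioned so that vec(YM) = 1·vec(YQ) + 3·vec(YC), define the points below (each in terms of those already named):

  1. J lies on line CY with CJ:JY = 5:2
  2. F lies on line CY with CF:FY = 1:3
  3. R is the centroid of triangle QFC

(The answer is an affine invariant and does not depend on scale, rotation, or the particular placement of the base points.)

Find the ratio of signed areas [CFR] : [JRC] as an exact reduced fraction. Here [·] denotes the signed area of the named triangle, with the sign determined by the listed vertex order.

[CFR]:[JRC] = 7/20

Assign Y = (0, 0), Q = (1, 0), C = (0, 1), M = (1, 3) — the answer is frame-independent, so this choice is without loss of generality.
1. J lies on line CY with CJ:JY = 5:2 ⇒ J = (0, 2/7)
2. F lies on line CY with CF:FY = 1:3 ⇒ F = (0, 3/4)
3. R is the centroid of triangle QFC ⇒ R = (1/3, 7/12)
2·[CFR] = 1/12, 2·[JRC] = 5/21
[CFR]:[JRC] = 1/12:5/21 = 7/20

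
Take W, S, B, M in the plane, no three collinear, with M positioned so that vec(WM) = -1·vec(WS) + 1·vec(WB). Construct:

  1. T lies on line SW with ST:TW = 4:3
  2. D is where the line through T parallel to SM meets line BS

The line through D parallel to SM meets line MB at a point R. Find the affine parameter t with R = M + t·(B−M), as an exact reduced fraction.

t = -4/7

Choose coordinates W = (0, 0), S = (1, 0), B = (0, 1), M = (-1, 1).
1. T lies on line SW with ST:TW = 4:3 ⇒ T = (3/7, 0)
2. D is where the line through T parallel to SM meets line BS ⇒ D = (11/7, -4/7)
through D parallel to SM: direction (-2, 1); meets MB at R = (-11/7, 1)
R = M + t·(B−M) with t = -4/7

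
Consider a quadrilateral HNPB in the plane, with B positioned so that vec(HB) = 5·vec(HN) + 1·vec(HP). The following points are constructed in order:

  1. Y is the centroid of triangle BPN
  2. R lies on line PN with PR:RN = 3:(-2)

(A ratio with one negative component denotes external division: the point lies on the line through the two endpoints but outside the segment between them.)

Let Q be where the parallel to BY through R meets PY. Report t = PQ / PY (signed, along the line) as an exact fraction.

t = 6

Assign H = (0, 0), N = (1, 0), P = (0, 1), B = (5, 1) — the answer is frame-independent, so this choice is without loss of generality.
1. Y is the centroid of triangle BPN ⇒ Y = (2, 2/3)
2. R lies on line PN with PR:RN = 3:(-2) ⇒ R = (3, -2)
through R parallel to BY: direction (-3, -1/3); meets PY at Q = (12, -1)
Q = P + t·(Y−P) with t = 6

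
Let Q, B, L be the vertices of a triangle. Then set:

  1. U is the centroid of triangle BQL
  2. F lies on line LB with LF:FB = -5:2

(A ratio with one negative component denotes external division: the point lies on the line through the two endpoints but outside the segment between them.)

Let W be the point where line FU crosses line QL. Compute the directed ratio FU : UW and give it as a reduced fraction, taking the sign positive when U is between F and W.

Choose coordinates Q = (0, 0), B = (1, 0), L = (0, 1).
1. U is the centroid of triangle BQL ⇒ U = (1/3, 1/3)
2. F lies on line LB with LF:FB = -5:2 ⇒ F = (5/3, -2/3)
line FU meets QL at W = (0, 7/12)
U = F + t·(W−F) with t = 4/5, so FU:UW = 4/5:1/5

FU:UW = 4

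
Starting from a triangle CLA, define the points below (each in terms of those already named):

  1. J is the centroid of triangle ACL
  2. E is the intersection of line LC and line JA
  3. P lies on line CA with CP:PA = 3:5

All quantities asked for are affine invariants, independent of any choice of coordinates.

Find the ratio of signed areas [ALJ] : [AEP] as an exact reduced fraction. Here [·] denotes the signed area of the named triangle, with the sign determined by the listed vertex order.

Choose coordinates C = (0, 0), L = (1, 0), A = (0, 1).
1. J is the centroid of triangle ACL ⇒ J = (1/3, 1/3)
2. E is the intersection of line LC and line JA ⇒ E = (1/2, 0)
3. P lies on line CA with CP:PA = 3:5 ⇒ P = (0, 3/8)
2·[ALJ] = -1/3, 2·[AEP] = -5/16
[ALJ]:[AEP] = -1/3:-5/16 = 16/15

[ALJ]:[AEP] = 16/15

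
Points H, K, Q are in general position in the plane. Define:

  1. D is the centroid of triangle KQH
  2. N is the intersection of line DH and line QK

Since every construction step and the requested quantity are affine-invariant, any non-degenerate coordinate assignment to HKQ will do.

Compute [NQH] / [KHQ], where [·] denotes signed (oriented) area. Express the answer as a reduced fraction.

[NQH]:[KHQ] = -1/2

Choose coordinates H = (0, 0), K = (1, 0), Q = (0, 1).
1. D is the centroid of triangle KQH ⇒ D = (1/3, 1/3)
2. N is the intersection of line DH and line QK ⇒ N = (1/2, 1/2)
2·[NQH] = 1/2, 2·[KHQ] = -1
[NQH]:[KHQ] = 1/2:-1 = -1/2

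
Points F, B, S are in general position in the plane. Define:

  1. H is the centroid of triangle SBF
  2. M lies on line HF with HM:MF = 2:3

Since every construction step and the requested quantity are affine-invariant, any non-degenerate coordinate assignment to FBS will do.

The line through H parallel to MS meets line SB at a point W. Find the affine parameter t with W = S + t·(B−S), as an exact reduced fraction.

t = 2/9

Choose coordinates F = (0, 0), B = (1, 0), S = (0, 1).
1. H is the centroid of triangle SBF ⇒ H = (1/3, 1/3)
2. M lies on line HF with HM:MF = 2:3 ⇒ M = (1/5, 1/5)
through H parallel to MS: direction (-1/5, 4/5); meets SB at W = (2/9, 7/9)
W = S + t·(B−S) with t = 2/9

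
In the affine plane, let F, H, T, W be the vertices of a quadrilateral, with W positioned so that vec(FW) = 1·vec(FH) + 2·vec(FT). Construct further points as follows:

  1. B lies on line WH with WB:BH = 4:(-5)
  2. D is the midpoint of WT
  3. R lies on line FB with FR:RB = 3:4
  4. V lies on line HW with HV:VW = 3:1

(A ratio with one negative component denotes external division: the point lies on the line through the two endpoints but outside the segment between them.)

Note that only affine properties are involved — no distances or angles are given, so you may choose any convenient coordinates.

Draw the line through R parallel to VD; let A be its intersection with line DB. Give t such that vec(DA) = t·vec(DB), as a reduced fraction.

Set F = (0, 0), H = (1, 0), T = (0, 1), W = (1, 2); any affine frame gives the same invariant.
1. B lies on line WH with WB:BH = 4:(-5) ⇒ B = (1, 10)
2. D is the midpoint of WT ⇒ D = (1/2, 3/2)
3. R lies on line FB with FR:RB = 3:4 ⇒ R = (3/7, 30/7)
4. V lies on line HW with HV:VW = 3:1 ⇒ V = (1, 3/2)
through R parallel to VD: direction (-1/2, 0); meets DB at A = (79/119, 30/7)
A = D + t·(B−D) with t = 39/119

t = 39/119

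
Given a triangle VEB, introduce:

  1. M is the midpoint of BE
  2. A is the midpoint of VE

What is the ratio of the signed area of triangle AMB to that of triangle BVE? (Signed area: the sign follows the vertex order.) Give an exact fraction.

Set V = (0, 0), E = (1, 0), B = (0, 1); any affine frame gives the same invariant.
1. M is the midpoint of BE ⇒ M = (1/2, 1/2)
2. A is the midpoint of VE ⇒ A = (1/2, 0)
2·[AMB] = 1/4, 2·[BVE] = 1
[AMB]:[BVE] = 1/4:1 = 1/4

[AMB]:[BVE] = 1/4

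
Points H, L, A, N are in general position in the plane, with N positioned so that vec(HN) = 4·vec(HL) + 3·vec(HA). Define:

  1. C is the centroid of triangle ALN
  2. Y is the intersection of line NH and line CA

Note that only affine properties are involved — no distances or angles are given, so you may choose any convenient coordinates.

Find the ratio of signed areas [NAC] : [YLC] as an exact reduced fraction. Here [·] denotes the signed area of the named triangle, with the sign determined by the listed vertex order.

[NAC]:[YLC] = -11

Assign H = (0, 0), L = (1, 0), A = (0, 1), N = (4, 3) — the answer is frame-independent, so this choice is without loss of generality.
1. C is the centroid of triangle ALN ⇒ C = (5/3, 4/3)
2. Y is the intersection of line NH and line CA ⇒ Y = (20/11, 15/11)
2·[NAC] = 2, 2·[YLC] = -2/11
[NAC]:[YLC] = 2:-2/11 = -11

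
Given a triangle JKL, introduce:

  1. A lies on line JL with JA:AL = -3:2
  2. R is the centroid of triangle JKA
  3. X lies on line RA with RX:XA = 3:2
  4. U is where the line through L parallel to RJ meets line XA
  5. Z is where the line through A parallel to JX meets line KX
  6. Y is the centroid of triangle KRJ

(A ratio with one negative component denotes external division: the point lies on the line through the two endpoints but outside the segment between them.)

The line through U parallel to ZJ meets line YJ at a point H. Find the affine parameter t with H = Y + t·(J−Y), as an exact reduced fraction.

Work in coordinates with J = (0, 0), K = (1, 0), L = (0, 1).
1. A lies on line JL with JA:AL = -3:2 ⇒ A = (0, 3)
2. R is the centroid of triangle JKA ⇒ R = (1/3, 1)
3. X lies on line RA with RX:XA = 3:2 ⇒ X = (2/15, 11/5)
4. U is where the line through L parallel to RJ meets line XA ⇒ U = (2/9, 5/3)
5. Z is where the line through A parallel to JX meets line KX ⇒ Z = (-4/165, 13/5)
6. Y is the centroid of triangle KRJ ⇒ Y = (4/9, 1/3)
through U parallel to ZJ: direction (4/165, -13/5); meets YJ at H = (17/72, 17/96)
H = Y + t·(J−Y) with t = 15/32

t = 15/32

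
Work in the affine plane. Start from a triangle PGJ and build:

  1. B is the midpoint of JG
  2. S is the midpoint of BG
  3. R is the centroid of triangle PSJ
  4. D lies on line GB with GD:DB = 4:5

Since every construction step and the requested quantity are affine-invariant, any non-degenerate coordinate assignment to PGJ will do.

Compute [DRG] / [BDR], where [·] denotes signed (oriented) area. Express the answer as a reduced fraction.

Assign P = (0, 0), G = (1, 0), J = (0, 1) — the answer is frame-independent, so this choice is without loss of generality.
1. B is the midpoint of JG ⇒ B = (1/2, 1/2)
2. S is the midpoint of BG ⇒ S = (3/4, 1/4)
3. R is the centroid of triangle PSJ ⇒ R = (1/4, 5/12)
4. D lies on line GB with GD:DB = 4:5 ⇒ D = (7/9, 2/9)
2·[DRG] = 2/27, 2·[BDR] = -5/54
[DRG]:[BDR] = 2/27:-5/54 = -4/5

[DRG]:[BDR] = -4/5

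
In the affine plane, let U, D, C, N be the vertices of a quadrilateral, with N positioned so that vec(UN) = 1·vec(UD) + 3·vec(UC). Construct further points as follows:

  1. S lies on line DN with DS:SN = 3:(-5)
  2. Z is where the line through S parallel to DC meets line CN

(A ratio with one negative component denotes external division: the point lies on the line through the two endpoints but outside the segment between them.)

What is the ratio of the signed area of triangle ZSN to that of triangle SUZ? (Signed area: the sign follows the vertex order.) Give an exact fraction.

Work in coordinates with U = (0, 0), D = (1, 0), C = (0, 1), N = (1, 3).
1. S lies on line DN with DS:SN = 3:(-5) ⇒ S = (1, -9/2)
2. Z is where the line through S parallel to DC meets line CN ⇒ Z = (-3/2, -2)
2·[ZSN] = 75/4, 2·[SUZ] = 35/4
[ZSN]:[SUZ] = 75/4:35/4 = 15/7

[ZSN]:[SUZ] = 15/7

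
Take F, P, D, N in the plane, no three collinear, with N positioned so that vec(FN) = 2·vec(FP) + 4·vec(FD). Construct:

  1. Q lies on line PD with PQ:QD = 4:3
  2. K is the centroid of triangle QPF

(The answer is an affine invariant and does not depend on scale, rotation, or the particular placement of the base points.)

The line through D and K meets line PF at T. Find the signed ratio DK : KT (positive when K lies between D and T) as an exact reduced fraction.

DK:KT = 17/4

Assign F = (0, 0), P = (1, 0), D = (0, 1), N = (2, 4) — the answer is frame-independent, so this choice is without loss of generality.
1. Q lies on line PD with PQ:QD = 4:3 ⇒ Q = (3/7, 4/7)
2. K is the centroid of triangle QPF ⇒ K = (10/21, 4/21)
line DK meets PF at T = (10/17, 0)
K = D + t·(T−D) with t = 17/21, so DK:KT = 17/21:4/21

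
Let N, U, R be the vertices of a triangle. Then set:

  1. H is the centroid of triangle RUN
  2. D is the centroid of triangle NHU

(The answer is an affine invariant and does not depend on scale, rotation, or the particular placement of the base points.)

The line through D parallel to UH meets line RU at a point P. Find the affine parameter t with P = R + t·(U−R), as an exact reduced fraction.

t = 4/3

Set N = (0, 0), U = (1, 0), R = (0, 1); any affine frame gives the same invariant.
1. H is the centroid of triangle RUN ⇒ H = (1/3, 1/3)
2. D is the centroid of triangle NHU ⇒ D = (4/9, 1/9)
through D parallel to UH: direction (-2/3, 1/3); meets RU at P = (4/3, -1/3)
P = R + t·(U−R) with t = 4/3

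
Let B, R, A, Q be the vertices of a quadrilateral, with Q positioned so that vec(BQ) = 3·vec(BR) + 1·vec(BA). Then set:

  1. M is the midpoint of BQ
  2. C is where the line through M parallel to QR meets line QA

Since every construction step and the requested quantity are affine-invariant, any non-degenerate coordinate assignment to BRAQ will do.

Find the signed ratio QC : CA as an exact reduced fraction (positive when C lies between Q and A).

Set B = (0, 0), R = (1, 0), A = (0, 1), Q = (3, 1); any affine frame gives the same invariant.
1. M is the midpoint of BQ ⇒ M = (3/2, 1/2)
2. C is where the line through M parallel to QR meets line QA ⇒ C = (5/2, 1)
C = Q + t·(A−Q) with t = 1/6, so QC:CA = t:(1−t) = 1/6:5/6

QC:CA = 1/5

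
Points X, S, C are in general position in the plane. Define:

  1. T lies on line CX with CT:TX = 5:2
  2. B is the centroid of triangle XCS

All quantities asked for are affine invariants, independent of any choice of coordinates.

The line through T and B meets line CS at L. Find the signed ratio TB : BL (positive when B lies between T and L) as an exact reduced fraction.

TB:BL = 8/7

Choose coordinates X = (0, 0), S = (1, 0), C = (0, 1).
1. T lies on line CX with CT:TX = 5:2 ⇒ T = (0, 2/7)
2. B is the centroid of triangle XCS ⇒ B = (1/3, 1/3)
line TB meets CS at L = (5/8, 3/8)
B = T + t·(L−T) with t = 8/15, so TB:BL = 8/15:7/15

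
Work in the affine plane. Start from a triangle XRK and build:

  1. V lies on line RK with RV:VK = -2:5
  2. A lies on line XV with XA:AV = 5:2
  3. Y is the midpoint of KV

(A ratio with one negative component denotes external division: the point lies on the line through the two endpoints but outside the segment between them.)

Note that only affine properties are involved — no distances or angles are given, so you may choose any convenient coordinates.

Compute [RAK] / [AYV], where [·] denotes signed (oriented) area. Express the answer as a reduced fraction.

Work in coordinates with X = (0, 0), R = (1, 0), K = (0, 1).
1. V lies on line RK with RV:VK = -2:5 ⇒ V = (5/3, -2/3)
2. A lies on line XV with XA:AV = 5:2 ⇒ A = (25/21, -10/21)
3. Y is the midpoint of KV ⇒ Y = (5/6, 1/6)
2·[RAK] = -2/7, 2·[AYV] = -5/21
[RAK]:[AYV] = -2/7:-5/21 = 6/5

[RAK]:[AYV] = 6/5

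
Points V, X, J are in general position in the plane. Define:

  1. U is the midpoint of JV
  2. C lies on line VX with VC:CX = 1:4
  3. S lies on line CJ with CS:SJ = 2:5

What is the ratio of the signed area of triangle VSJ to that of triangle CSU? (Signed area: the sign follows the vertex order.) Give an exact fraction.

Set V = (0, 0), X = (1, 0), J = (0, 1); any affine frame gives the same invariant.
1. U is the midpoint of JV ⇒ U = (0, 1/2)
2. C lies on line VX with VC:CX = 1:4 ⇒ C = (1/5, 0)
3. S lies on line CJ with CS:SJ = 2:5 ⇒ S = (1/7, 2/7)
2·[VSJ] = 1/7, 2·[CSU] = 1/35
[VSJ]:[CSU] = 1/7:1/35 = 5

[VSJ]:[CSU] = 5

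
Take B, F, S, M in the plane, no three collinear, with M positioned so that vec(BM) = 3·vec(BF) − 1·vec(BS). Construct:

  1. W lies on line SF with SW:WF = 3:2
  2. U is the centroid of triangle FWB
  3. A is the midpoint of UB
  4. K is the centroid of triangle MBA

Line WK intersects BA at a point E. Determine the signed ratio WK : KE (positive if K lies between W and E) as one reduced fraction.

WK:KE = -10/7

Work in coordinates with B = (0, 0), F = (1, 0), S = (0, 1), M = (3, -1).
1. W lies on line SF with SW:WF = 3:2 ⇒ W = (3/5, 2/5)
2. U is the centroid of triangle FWB ⇒ U = (8/15, 2/15)
3. A is the midpoint of UB ⇒ A = (4/15, 1/15)
4. K is the centroid of triangle MBA ⇒ K = (49/45, -14/45)
line WK meets BA at E = (56/75, 14/75)
K = W + t·(E−W) with t = 10/3, so WK:KE = 10/3:-7/3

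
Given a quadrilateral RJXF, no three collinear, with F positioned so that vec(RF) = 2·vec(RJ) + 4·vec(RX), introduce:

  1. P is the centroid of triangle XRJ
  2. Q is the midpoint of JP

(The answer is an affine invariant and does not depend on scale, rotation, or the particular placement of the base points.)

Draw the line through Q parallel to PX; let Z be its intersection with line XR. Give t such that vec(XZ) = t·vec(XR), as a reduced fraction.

Assign R = (0, 0), J = (1, 0), X = (0, 1), F = (2, 4) — the answer is frame-independent, so this choice is without loss of generality.
1. P is the centroid of triangle XRJ ⇒ P = (1/3, 1/3)
2. Q is the midpoint of JP ⇒ Q = (2/3, 1/6)
through Q parallel to PX: direction (-1/3, 2/3); meets XR at Z = (0, 3/2)
Z = X + t·(R−X) with t = -1/2

t = -1/2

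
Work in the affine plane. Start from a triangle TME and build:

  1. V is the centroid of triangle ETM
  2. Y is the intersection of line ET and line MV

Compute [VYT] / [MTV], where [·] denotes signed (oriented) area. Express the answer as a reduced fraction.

[VYT]:[MTV] = -1/2

Choose coordinates T = (0, 0), M = (1, 0), E = (0, 1).
1. V is the centroid of triangle ETM ⇒ V = (1/3, 1/3)
2. Y is the intersection of line ET and line MV ⇒ Y = (0, 1/2)
2·[VYT] = 1/6, 2·[MTV] = -1/3
[VYT]:[MTV] = 1/6:-1/3 = -1/2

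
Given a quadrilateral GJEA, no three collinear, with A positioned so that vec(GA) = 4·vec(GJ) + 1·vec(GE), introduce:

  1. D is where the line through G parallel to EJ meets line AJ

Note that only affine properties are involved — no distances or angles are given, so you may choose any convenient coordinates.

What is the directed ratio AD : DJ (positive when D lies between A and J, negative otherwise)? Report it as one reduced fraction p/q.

AD:DJ = -5

Choose coordinates G = (0, 0), J = (1, 0), E = (0, 1), A = (4, 1).
1. D is where the line through G parallel to EJ meets line AJ ⇒ D = (1/4, -1/4)
D = A + t·(J−A) with t = 5/4, so AD:DJ = t:(1−t) = 5/4:-1/4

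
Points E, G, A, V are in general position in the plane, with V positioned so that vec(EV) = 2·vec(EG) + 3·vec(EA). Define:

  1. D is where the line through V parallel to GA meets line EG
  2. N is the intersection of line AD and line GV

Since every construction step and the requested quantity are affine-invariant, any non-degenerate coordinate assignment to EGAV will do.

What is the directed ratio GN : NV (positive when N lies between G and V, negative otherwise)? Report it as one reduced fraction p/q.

GN:NV = 1/3

Assign E = (0, 0), G = (1, 0), A = (0, 1), V = (2, 3) — the answer is frame-independent, so this choice is without loss of generality.
1. D is where the line through V parallel to GA meets line EG ⇒ D = (5, 0)
2. N is the intersection of line AD and line GV ⇒ N = (5/4, 3/4)
N = G + t·(V−G) with t = 1/4, so GN:NV = t:(1−t) = 1/4:3/4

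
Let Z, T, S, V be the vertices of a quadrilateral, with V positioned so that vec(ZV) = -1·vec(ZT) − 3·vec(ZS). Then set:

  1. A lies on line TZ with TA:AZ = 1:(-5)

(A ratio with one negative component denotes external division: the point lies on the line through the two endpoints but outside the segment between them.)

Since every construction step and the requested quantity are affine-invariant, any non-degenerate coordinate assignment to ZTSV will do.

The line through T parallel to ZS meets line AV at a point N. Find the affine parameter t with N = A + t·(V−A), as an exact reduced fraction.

Choose coordinates Z = (0, 0), T = (1, 0), S = (0, 1), V = (-1, -3).
1. A lies on line TZ with TA:AZ = 1:(-5) ⇒ A = (5/4, 0)
through T parallel to ZS: direction (0, 1); meets AV at N = (1, -1/3)
N = A + t·(V−A) with t = 1/9

t = 1/9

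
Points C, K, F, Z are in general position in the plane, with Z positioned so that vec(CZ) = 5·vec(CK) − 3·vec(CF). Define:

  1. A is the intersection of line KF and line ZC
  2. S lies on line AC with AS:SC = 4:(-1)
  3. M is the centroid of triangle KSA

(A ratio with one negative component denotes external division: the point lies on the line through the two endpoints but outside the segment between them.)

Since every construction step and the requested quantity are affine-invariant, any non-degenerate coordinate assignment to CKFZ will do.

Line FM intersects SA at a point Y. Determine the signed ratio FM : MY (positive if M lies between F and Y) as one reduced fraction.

FM:MY = 4

Choose coordinates C = (0, 0), K = (1, 0), F = (0, 1), Z = (5, -3).
1. A is the intersection of line KF and line ZC ⇒ A = (5/2, -3/2)
2. S lies on line AC with AS:SC = 4:(-1) ⇒ S = (-5/6, 1/2)
3. M is the centroid of triangle KSA ⇒ M = (8/9, -1/3)
line FM meets SA at Y = (10/9, -2/3)
M = F + t·(Y−F) with t = 4/5, so FM:MY = 4/5:1/5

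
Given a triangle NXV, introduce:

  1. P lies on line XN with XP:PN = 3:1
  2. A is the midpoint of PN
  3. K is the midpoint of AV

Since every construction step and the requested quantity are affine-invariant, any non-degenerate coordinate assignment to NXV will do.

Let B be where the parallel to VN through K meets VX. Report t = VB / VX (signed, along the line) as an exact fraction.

t = 1/16

Assign N = (0, 0), X = (1, 0), V = (0, 1) — the answer is frame-independent, so this choice is without loss of generality.
1. P lies on line XN with XP:PN = 3:1 ⇒ P = (1/4, 0)
2. A is the midpoint of PN ⇒ A = (1/8, 0)
3. K is the midpoint of AV ⇒ K = (1/16, 1/2)
through K parallel to VN: direction (0, -1); meets VX at B = (1/16, 15/16)
B = V + t·(X−V) with t = 1/16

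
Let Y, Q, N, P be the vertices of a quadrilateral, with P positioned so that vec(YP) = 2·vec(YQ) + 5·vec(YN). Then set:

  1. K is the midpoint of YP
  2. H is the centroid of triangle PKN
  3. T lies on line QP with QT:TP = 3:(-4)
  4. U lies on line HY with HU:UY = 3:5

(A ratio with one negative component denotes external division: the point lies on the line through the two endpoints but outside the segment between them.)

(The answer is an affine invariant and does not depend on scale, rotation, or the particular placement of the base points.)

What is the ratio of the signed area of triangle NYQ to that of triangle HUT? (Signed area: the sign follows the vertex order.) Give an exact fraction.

Assign Y = (0, 0), Q = (1, 0), N = (0, 1), P = (2, 5) — the answer is frame-independent, so this choice is without loss of generality.
1. K is the midpoint of YP ⇒ K = (1, 5/2)
2. H is the centroid of triangle PKN ⇒ H = (1, 17/6)
3. T lies on line QP with QT:TP = 3:(-4) ⇒ T = (-2, -15)
4. U lies on line HY with HU:UY = 3:5 ⇒ U = (5/8, 85/48)
2·[NYQ] = 1, 2·[HUT] = 7/2
[NYQ]:[HUT] = 1:7/2 = 2/7

[NYQ]:[HUT] = 2/7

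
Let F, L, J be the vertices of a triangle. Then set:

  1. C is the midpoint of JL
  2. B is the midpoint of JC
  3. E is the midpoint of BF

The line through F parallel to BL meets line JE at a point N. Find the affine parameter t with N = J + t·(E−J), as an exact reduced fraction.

t = 2

Work in coordinates with F = (0, 0), L = (1, 0), J = (0, 1).
1. C is the midpoint of JL ⇒ C = (1/2, 1/2)
2. B is the midpoint of JC ⇒ B = (1/4, 3/4)
3. E is the midpoint of BF ⇒ E = (1/8, 3/8)
through F parallel to BL: direction (3/4, -3/4); meets JE at N = (1/4, -1/4)
N = J + t·(E−J) with t = 2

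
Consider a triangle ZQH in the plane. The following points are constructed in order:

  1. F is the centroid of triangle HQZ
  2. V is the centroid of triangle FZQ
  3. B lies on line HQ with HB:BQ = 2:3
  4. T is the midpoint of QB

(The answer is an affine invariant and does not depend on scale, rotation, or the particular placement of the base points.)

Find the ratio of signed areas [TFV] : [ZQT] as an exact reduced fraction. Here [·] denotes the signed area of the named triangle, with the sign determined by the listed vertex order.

Set Z = (0, 0), Q = (1, 0), H = (0, 1); any affine frame gives the same invariant.
1. F is the centroid of triangle HQZ ⇒ F = (1/3, 1/3)
2. V is the centroid of triangle FZQ ⇒ V = (4/9, 1/9)
3. B lies on line HQ with HB:BQ = 2:3 ⇒ B = (2/5, 3/5)
4. T is the midpoint of QB ⇒ T = (7/10, 3/10)
2·[TFV] = 7/90, 2·[ZQT] = 3/10
[TFV]:[ZQT] = 7/90:3/10 = 7/27

[TFV]:[ZQT] = 7/27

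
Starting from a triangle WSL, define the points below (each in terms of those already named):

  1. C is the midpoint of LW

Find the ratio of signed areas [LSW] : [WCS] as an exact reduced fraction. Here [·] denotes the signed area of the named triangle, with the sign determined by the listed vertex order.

Set W = (0, 0), S = (1, 0), L = (0, 1); any affine frame gives the same invariant.
1. C is the midpoint of LW ⇒ C = (0, 1/2)
2·[LSW] = -1, 2·[WCS] = -1/2
[LSW]:[WCS] = -1:-1/2 = 2

[LSW]:[WCS] = 2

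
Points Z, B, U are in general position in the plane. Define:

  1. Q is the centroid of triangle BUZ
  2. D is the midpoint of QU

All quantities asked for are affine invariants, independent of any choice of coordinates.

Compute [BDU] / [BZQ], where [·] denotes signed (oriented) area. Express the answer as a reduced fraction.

Set Z = (0, 0), B = (1, 0), U = (0, 1); any affine frame gives the same invariant.
1. Q is the centroid of triangle BUZ ⇒ Q = (1/3, 1/3)
2. D is the midpoint of QU ⇒ D = (1/6, 2/3)
2·[BDU] = -1/6, 2·[BZQ] = -1/3
[BDU]:[BZQ] = -1/6:-1/3 = 1/2

[BDU]:[BZQ] = 1/2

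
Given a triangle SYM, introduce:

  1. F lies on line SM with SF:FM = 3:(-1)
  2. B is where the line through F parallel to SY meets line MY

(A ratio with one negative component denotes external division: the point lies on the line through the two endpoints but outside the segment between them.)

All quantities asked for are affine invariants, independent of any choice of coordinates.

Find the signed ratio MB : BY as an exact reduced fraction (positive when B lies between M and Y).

MB:BY = -1/3

Assign S = (0, 0), Y = (1, 0), M = (0, 1) — the answer is frame-independent, so this choice is without loss of generality.
1. F lies on line SM with SF:FM = 3:(-1) ⇒ F = (0, 3/2)
2. B is where the line through F parallel to SY meets line MY ⇒ B = (-1/2, 3/2)
B = M + t·(Y−M) with t = -1/2, so MB:BY = t:(1−t) = -1/2:3/2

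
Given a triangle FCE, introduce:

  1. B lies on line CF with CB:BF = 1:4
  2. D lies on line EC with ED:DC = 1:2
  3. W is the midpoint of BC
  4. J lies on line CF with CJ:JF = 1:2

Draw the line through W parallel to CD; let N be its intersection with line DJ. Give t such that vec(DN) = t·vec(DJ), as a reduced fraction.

t = 3/10

Set F = (0, 0), C = (1, 0), E = (0, 1); any affine frame gives the same invariant.
1. B lies on line CF with CB:BF = 1:4 ⇒ B = (4/5, 0)
2. D lies on line EC with ED:DC = 1:2 ⇒ D = (1/3, 2/3)
3. W is the midpoint of BC ⇒ W = (9/10, 0)
4. J lies on line CF with CJ:JF = 1:2 ⇒ J = (2/3, 0)
through W parallel to CD: direction (-2/3, 2/3); meets DJ at N = (13/30, 7/15)
N = D + t·(J−D) with t = 3/10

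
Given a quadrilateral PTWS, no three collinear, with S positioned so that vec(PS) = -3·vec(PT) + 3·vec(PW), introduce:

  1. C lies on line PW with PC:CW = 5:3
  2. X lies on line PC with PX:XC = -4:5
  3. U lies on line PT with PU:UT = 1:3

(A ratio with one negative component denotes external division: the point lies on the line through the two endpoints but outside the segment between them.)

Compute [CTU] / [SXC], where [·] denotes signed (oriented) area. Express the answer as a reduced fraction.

Work in coordinates with P = (0, 0), T = (1, 0), W = (0, 1), S = (-3, 3).
1. C lies on line PW with PC:CW = 5:3 ⇒ C = (0, 5/8)
2. X lies on line PC with PX:XC = -4:5 ⇒ X = (0, -5/2)
3. U lies on line PT with PU:UT = 1:3 ⇒ U = (1/4, 0)
2·[CTU] = -15/32, 2·[SXC] = 75/8
[CTU]:[SXC] = -15/32:75/8 = -1/20

[CTU]:[SXC] = -1/20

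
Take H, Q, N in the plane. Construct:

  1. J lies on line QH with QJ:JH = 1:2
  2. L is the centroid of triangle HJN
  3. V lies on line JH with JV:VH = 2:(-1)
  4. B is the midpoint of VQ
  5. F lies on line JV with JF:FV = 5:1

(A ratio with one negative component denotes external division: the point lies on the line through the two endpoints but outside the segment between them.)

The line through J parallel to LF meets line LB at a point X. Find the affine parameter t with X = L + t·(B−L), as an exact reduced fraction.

Set H = (0, 0), Q = (1, 0), N = (0, 1); any affine frame gives the same invariant.
1. J lies on line QH with QJ:JH = 1:2 ⇒ J = (2/3, 0)
2. L is the centroid of triangle HJN ⇒ L = (2/9, 1/3)
3. V lies on line JH with JV:VH = 2:(-1) ⇒ V = (-2/3, 0)
4. B is the midpoint of VQ ⇒ B = (1/6, 0)
5. F lies on line JV with JF:FV = 5:1 ⇒ F = (-4/9, 0)
through J parallel to LF: direction (-2/3, -1/3); meets LB at X = (4/33, -3/11)
X = L + t·(B−L) with t = 20/11

t = 20/11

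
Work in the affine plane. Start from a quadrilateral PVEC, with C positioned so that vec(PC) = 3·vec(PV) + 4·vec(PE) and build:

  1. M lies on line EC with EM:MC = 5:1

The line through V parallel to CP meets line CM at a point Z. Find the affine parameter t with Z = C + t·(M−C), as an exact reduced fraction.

Assign P = (0, 0), V = (1, 0), E = (0, 1), C = (3, 4) — the answer is frame-independent, so this choice is without loss of generality.
1. M lies on line EC with EM:MC = 5:1 ⇒ M = (5/2, 7/2)
through V parallel to CP: direction (-3, -4); meets CM at Z = (7, 8)
Z = C + t·(M−C) with t = -8

t = -8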